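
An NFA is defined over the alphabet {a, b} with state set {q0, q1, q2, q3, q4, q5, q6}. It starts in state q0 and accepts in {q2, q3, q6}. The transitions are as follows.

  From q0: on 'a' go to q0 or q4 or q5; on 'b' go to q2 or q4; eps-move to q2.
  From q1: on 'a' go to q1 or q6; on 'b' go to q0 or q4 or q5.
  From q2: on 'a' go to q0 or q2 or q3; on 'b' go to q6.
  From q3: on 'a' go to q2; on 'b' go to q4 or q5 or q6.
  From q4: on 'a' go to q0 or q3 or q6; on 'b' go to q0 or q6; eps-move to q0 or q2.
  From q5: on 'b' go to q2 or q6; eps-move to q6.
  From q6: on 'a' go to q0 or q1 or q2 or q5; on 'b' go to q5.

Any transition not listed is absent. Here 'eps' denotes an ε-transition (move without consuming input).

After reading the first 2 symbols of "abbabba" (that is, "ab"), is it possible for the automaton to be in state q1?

Start: ε-closure({q0}) = {q0, q2}.
Read 'a': {q0, q2} → {q0, q2, q3, q4, q5, q6}.
Read 'b': {q0, q2, q3, q4, q5, q6} → {q0, q2, q4, q5, q6}.
State q1 is not in {q0, q2, q4, q5, q6}.

No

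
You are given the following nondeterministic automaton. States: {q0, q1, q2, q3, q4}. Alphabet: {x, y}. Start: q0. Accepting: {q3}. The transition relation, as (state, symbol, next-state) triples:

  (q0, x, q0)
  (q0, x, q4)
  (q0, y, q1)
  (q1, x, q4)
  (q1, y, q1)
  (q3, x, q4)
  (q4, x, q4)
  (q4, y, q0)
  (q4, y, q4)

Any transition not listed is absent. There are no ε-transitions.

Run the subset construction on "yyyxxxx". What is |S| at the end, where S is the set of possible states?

1

Start in {q0}.
Read 'y': q0→{q1}; now {q1}.
Read 'y': q1→{q1}; now {q1}.
Read 'y': q1→{q1}; now {q1}.
Read 'x': q1→{q4}; now {q4}.
Read 'x': q4→{q4}; now {q4}.
Read 'x': q4→{q4}; now {q4}.
Read 'x': q4→{q4}; now {q4}.
That set has 1 state.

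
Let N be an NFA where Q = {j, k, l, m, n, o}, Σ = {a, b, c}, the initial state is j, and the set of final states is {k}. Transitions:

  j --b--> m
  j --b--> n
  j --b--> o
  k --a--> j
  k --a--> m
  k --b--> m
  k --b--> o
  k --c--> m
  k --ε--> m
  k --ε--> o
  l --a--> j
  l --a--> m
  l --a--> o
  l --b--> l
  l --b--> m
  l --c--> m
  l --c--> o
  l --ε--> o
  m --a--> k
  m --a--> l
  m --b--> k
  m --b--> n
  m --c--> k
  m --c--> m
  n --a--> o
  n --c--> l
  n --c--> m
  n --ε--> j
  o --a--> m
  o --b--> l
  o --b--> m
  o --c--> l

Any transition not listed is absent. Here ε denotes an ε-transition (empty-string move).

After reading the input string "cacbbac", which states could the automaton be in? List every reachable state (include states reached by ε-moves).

Start in {j}.
Read 'c': j→∅; now ∅.
The set is empty and remains empty for the remaining 6 symbols.

∅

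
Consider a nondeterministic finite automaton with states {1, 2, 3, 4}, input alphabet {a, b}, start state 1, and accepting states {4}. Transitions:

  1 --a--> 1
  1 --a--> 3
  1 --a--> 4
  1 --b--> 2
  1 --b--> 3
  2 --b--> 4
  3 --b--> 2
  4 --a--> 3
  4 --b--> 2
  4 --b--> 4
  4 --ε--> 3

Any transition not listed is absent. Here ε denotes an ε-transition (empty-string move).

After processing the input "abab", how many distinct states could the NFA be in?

Start in {1}.
Read 'a': 1→{1, 3, 4}; now {1, 3, 4}.
Read 'b': 1→{2, 3}, 3→{2}, 4→{2, 4}; now {2, 3, 4}.
Read 'a': 2→∅, 3→∅, 4→{3}; now {3}.
Read 'b': 3→{2}; now {2}.
That set has 1 state.

1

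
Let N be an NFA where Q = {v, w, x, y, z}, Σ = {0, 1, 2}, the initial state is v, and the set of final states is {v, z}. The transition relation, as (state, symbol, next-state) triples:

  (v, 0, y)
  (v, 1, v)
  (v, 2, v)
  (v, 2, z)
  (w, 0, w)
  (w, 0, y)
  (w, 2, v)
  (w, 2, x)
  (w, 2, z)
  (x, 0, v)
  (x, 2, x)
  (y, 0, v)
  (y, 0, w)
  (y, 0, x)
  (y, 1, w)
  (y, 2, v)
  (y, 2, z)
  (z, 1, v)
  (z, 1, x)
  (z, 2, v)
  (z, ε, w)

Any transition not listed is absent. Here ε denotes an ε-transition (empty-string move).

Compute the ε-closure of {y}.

{y}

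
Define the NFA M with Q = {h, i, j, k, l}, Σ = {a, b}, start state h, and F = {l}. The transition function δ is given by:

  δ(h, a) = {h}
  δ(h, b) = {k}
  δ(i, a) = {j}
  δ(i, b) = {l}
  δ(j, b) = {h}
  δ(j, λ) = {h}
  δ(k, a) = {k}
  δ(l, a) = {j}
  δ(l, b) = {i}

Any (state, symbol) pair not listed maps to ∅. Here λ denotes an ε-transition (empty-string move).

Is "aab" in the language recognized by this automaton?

No

Start in {h}.
Read 'a': {h} → {h}.
Read 'a': {h} → {h}.
Read 'b': {h} → {k}.
The final set {k} contains no accepting state.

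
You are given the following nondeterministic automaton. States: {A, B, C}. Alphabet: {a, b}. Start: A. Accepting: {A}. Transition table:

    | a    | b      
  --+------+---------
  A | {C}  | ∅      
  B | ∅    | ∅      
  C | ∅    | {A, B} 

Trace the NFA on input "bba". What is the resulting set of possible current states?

Start in {A}.
Read 'b': A→∅; now ∅.
The set is empty and remains empty for the remaining 2 symbols.

∅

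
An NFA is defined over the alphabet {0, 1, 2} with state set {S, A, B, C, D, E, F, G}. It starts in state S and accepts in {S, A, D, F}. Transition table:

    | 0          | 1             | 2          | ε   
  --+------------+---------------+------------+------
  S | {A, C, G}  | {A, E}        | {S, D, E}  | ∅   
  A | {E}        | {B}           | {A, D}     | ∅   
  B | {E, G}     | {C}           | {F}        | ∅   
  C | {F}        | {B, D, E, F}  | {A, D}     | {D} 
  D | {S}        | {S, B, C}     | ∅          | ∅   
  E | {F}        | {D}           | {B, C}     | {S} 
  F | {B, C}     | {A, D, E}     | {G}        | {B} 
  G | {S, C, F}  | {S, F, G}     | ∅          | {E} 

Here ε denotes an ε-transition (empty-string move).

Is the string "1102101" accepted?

Yes

Start in {S}.
Read '1': {S} → {S, A, E}.
Read '1': {S, A, E} → {S, A, B, D, E}.
Read '0': {S, A, B, D, E} → {S, A, B, C, D, E, F, G}.
Read '2': {S, A, B, C, D, E, F, G} → {S, A, B, C, D, E, F, G}.
Read '1': {S, A, B, C, D, E, F, G} → {S, A, B, C, D, E, F, G}.
Read '0': {S, A, B, C, D, E, F, G} → {S, A, B, C, D, E, F, G}.
Read '1': {S, A, B, C, D, E, F, G} → {S, A, B, C, D, E, F, G}.
The final set {S, A, B, C, D, E, F, G} contains the accepting states S, A, D, F.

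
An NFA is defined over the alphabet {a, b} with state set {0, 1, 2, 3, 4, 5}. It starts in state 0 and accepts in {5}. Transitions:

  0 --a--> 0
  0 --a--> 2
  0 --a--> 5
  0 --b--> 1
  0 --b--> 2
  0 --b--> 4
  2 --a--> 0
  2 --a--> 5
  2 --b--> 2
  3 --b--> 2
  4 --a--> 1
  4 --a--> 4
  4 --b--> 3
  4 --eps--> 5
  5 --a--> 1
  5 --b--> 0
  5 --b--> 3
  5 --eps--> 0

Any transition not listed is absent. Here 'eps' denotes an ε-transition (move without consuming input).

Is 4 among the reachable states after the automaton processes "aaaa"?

Start in {0}.
Read 'a': {0} → {0, 2, 5}.
Read 'a': {0, 2, 5} → {0, 1, 2, 5}.
Read 'a': {0, 1, 2, 5} → {0, 1, 2, 5}.
Read 'a': {0, 1, 2, 5} → {0, 1, 2, 5}.
State 4 is not in {0, 1, 2, 5}.

No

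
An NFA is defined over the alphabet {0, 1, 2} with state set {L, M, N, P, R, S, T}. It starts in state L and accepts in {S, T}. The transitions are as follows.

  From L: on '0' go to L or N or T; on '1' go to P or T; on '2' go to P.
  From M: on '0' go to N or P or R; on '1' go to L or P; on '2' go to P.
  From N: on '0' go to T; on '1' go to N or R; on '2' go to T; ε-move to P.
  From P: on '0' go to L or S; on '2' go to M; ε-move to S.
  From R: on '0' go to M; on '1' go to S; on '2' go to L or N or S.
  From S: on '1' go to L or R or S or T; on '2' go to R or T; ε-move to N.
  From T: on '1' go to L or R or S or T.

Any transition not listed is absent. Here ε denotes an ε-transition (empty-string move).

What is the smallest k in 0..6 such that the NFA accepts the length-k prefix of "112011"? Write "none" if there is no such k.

1

Start in {L}.
Read '1': L→{P, T}; union {P, T}; ε-closure = {N, P, S, T}.
None of the earlier sets intersect F, but {N, P, S, T} does.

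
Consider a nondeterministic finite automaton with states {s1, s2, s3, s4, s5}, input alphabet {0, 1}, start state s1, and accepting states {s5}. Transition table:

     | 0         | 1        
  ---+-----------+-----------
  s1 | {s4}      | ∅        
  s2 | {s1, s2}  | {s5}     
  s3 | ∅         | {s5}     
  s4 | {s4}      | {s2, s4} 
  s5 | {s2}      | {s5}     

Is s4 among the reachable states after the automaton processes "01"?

Yes

Start in {s1}.
Read '0': s1→{s4}; now {s4}.
Read '1': s4→{s2, s4}; now {s2, s4}.
State s4 is in {s2, s4}.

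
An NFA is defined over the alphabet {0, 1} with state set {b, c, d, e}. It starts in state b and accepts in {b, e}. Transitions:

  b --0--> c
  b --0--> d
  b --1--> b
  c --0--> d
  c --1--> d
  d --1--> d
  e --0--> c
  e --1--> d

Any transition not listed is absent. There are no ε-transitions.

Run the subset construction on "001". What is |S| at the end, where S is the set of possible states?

Start in {b}.
Read '0': {b} → {c, d}.
Read '0': {c, d} → {d}.
Read '1': {d} → {d}.
That set has 1 state.

1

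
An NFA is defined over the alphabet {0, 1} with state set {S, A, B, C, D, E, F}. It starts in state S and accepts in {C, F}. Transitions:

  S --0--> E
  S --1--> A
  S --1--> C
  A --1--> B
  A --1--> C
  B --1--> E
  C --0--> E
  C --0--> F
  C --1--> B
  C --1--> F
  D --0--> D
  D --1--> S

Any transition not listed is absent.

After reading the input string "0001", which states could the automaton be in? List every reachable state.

Start in {S}.
Read '0': {S} → {E}.
Read '0': {E} → ∅.
The set is empty and remains empty for the remaining 2 symbols.

∅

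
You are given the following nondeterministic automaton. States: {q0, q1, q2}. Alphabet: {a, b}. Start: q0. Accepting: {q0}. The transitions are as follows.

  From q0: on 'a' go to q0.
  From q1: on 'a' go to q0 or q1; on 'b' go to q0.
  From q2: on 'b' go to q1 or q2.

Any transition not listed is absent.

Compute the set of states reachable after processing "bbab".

Start in {q0}.
Read 'b': {q0} → ∅.
The set is empty and remains empty for the remaining 3 symbols.

∅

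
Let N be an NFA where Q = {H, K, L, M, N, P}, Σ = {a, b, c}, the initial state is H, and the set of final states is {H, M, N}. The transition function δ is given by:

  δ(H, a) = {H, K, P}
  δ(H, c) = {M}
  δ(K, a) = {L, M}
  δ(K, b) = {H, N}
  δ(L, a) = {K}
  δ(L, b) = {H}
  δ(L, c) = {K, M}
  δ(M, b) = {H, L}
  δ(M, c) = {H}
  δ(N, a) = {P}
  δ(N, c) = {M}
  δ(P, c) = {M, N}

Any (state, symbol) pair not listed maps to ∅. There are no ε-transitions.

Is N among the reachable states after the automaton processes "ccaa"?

Start in {H}.
Read 'c': H→{M}; now {M}.
Read 'c': M→{H}; now {H}.
Read 'a': H→{H, K, P}; now {H, K, P}.
Read 'a': H→{H, K, P}, K→{L, M}, P→∅; now {H, K, L, M, P}.
State N is not in {H, K, L, M, P}.

No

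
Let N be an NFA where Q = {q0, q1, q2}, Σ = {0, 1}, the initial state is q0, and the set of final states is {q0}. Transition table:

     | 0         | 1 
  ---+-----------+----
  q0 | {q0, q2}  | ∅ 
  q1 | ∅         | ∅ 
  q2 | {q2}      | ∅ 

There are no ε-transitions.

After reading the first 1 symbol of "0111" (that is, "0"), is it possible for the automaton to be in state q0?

Yes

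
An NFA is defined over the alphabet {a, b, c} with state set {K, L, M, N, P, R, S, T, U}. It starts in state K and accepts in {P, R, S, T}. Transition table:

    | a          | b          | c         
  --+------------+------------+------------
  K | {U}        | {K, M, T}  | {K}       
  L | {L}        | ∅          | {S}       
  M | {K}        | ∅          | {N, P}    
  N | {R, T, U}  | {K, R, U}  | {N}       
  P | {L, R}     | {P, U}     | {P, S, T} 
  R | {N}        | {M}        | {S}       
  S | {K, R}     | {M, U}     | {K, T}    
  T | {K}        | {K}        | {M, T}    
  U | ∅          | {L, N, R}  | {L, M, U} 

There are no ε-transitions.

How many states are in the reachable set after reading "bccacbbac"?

Start in {K}.
Read 'b': {K} → {K, M, T}.
Read 'c': {K, M, T} → {K, M, N, P, T}.
Read 'c': {K, M, N, P, T} → {K, M, N, P, S, T}.
Read 'a': {K, M, N, P, S, T} → {K, L, R, T, U}.
Read 'c': {K, L, R, T, U} → {K, L, M, S, T, U}.
Read 'b': {K, L, M, S, T, U} → {K, L, M, N, R, T, U}.
Read 'b': {K, L, M, N, R, T, U} → {K, L, M, N, R, T, U}.
Read 'a': {K, L, M, N, R, T, U} → {K, L, N, R, T, U}.
Read 'c': {K, L, N, R, T, U} → {K, L, M, N, S, T, U}.
That set has 7 states.

7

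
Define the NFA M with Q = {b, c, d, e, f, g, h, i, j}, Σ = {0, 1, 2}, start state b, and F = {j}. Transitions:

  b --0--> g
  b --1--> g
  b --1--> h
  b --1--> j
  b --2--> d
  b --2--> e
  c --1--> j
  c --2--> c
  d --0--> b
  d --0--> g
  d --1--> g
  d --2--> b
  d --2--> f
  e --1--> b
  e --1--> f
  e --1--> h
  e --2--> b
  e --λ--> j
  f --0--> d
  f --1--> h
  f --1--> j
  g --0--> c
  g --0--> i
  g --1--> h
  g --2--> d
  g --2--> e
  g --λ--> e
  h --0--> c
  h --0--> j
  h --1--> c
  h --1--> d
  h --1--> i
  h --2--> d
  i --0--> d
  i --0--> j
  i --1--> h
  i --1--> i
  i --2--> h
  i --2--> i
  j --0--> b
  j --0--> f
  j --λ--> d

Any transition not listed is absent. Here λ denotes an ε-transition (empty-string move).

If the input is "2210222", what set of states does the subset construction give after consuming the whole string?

Start in {b}.
Read '2': b→{d, e}; union {d, e}; ε-closure = {d, e, j}.
Read '2': d→{b, f}, e→{b}, j→∅; now {b, f}.
Read '1': b→{g, h, j}, f→{h, j}; union {g, h, j}; ε-closure = {d, e, g, h, j}.
Read '0': d→{b, g}, e→∅, g→{c, i}, h→{c, j}, j→{b, f}; union {b, c, f, g, i, j}; ε-closure = {b, c, d, e, f, g, i, j}.
Read '2': b→{d, e}, c→{c}, d→{b, f}, e→{b}, f→∅, g→{d, e}, i→{h, i}, j→∅; union {b, c, d, e, f, h, i}; ε-closure = {b, c, d, e, f, h, i, j}.
Read '2': b→{d, e}, c→{c}, d→{b, f}, e→{b}, f→∅, h→{d}, i→{h, i}, j→∅; union {b, c, d, e, f, h, i}; ε-closure = {b, c, d, e, f, h, i, j}.
Read '2': b→{d, e}, c→{c}, d→{b, f}, e→{b}, f→∅, h→{d}, i→{h, i}, j→∅; union {b, c, d, e, f, h, i}; ε-closure = {b, c, d, e, f, h, i, j}.

{b, c, d, e, f, h, i, j}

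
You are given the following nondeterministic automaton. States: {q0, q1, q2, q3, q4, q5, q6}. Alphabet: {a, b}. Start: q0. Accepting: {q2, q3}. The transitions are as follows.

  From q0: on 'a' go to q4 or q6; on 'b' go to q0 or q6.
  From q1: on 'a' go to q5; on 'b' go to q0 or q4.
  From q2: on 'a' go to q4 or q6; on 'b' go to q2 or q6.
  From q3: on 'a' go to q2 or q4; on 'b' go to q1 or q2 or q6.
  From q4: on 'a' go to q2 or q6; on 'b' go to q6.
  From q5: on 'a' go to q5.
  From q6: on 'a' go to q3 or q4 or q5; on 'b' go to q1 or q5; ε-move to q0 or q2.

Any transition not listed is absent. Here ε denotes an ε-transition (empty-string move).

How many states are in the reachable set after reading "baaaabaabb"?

6

Start in {q0}.
Read 'b': q0→{q0, q6}; union {q0, q6}; ε-closure = {q0, q2, q6}.
Read 'a': q0→{q4, q6}, q2→{q4, q6}, q6→{q3, q4, q5}; union {q3, q4, q5, q6}; ε-closure = {q0, q2, q3, q4, q5, q6}.
Read 'a': q0→{q4, q6}, q2→{q4, q6}, q3→{q2, q4}, q4→{q2, q6}, q5→{q5}, q6→{q3, q4, q5}; union {q2, q3, q4, q5, q6}; ε-closure = {q0, q2, q3, q4, q5, q6}.
Read 'a': q0→{q4, q6}, q2→{q4, q6}, q3→{q2, q4}, q4→{q2, q6}, q5→{q5}, q6→{q3, q4, q5}; union {q2, q3, q4, q5, q6}; ε-closure = {q0, q2, q3, q4, q5, q6}.
Read 'a': q0→{q4, q6}, q2→{q4, q6}, q3→{q2, q4}, q4→{q2, q6}, q5→{q5}, q6→{q3, q4, q5}; union {q2, q3, q4, q5, q6}; ε-closure = {q0, q2, q3, q4, q5, q6}.
Read 'b': q0→{q0, q6}, q2→{q2, q6}, q3→{q1, q2, q6}, q4→{q6}, q5→∅, q6→{q1, q5}; now {q0, q1, q2, q5, q6}.
Read 'a': q0→{q4, q6}, q1→{q5}, q2→{q4, q6}, q5→{q5}, q6→{q3, q4, q5}; union {q3, q4, q5, q6}; ε-closure = {q0, q2, q3, q4, q5, q6}.
Read 'a': q0→{q4, q6}, q2→{q4, q6}, q3→{q2, q4}, q4→{q2, q6}, q5→{q5}, q6→{q3, q4, q5}; union {q2, q3, q4, q5, q6}; ε-closure = {q0, q2, q3, q4, q5, q6}.
Read 'b': q0→{q0, q6}, q2→{q2, q6}, q3→{q1, q2, q6}, q4→{q6}, q5→∅, q6→{q1, q5}; now {q0, q1, q2, q5, q6}.
Read 'b': q0→{q0, q6}, q1→{q0, q4}, q2→{q2, q6}, q5→∅, q6→{q1, q5}; now {q0, q1, q2, q4, q5, q6}.
That set has 6 states.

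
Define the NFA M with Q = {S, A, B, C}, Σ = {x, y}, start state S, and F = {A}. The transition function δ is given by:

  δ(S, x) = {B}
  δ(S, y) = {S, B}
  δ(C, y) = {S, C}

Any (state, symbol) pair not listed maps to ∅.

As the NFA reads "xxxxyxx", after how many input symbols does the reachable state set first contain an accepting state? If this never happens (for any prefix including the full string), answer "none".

none

Start in {S}.
Read 'x': S→{B}; now {B}.
Read 'x': B→∅; now ∅.
The set is empty and remains empty for the remaining 5 symbols.
No reachable set along the way intersects F.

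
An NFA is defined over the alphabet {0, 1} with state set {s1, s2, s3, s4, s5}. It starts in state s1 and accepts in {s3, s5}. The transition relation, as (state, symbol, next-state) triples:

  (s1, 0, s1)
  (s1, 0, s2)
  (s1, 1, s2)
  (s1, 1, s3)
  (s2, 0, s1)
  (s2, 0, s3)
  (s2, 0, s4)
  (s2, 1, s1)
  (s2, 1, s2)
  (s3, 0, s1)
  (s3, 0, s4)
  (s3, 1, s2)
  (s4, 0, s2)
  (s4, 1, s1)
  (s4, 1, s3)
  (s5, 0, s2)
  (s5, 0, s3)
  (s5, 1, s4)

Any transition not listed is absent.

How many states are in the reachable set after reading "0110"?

4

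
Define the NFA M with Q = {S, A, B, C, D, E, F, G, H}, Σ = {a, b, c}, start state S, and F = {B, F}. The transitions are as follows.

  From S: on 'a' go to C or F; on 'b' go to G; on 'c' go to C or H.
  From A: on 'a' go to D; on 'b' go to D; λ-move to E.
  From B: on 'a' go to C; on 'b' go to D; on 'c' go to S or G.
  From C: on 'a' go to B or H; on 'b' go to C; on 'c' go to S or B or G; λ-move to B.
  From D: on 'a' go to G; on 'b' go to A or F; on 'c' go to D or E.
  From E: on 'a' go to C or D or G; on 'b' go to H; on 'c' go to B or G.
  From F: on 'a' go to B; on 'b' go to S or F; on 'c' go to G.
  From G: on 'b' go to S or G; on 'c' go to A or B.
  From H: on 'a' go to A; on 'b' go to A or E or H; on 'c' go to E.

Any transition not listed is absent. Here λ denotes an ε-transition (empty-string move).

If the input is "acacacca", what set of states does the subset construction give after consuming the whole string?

Start in {S}.
Read 'a': S→{C, F}; union {C, F}; ε-closure = {B, C, F}.
Read 'c': B→{S, G}, C→{S, B, G}, F→{G}; now {S, B, G}.
Read 'a': S→{C, F}, B→{C}, G→∅; union {C, F}; ε-closure = {B, C, F}.
Read 'c': B→{S, G}, C→{S, B, G}, F→{G}; now {S, B, G}.
Read 'a': S→{C, F}, B→{C}, G→∅; union {C, F}; ε-closure = {B, C, F}.
Read 'c': B→{S, G}, C→{S, B, G}, F→{G}; now {S, B, G}.
Read 'c': S→{C, H}, B→{S, G}, G→{A, B}; union {S, A, B, C, G, H}; ε-closure = {S, A, B, C, E, G, H}.
Read 'a': S→{C, F}, A→{D}, B→{C}, C→{B, H}, E→{C, D, G}, G→∅, H→{A}; union {A, B, C, D, F, G, H}; ε-closure = {A, B, C, D, E, F, G, H}.

{A, B, C, D, E, F, G, H}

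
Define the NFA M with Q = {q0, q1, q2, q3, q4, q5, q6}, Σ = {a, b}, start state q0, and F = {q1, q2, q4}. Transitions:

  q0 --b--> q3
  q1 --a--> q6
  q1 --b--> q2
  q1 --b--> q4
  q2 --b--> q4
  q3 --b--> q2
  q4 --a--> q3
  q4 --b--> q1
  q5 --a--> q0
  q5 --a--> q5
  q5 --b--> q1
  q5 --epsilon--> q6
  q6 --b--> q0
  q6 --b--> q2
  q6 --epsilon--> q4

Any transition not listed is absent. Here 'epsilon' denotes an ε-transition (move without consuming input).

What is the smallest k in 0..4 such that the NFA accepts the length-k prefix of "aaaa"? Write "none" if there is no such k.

none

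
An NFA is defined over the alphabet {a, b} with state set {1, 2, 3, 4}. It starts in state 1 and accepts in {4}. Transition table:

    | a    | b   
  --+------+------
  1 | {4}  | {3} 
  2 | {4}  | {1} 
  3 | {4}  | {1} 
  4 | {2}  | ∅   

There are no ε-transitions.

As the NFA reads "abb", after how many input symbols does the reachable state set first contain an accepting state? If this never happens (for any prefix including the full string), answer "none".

Start in {1}.
Read 'a': {1} → {4}.
None of the earlier sets intersect F, but {4} does.

1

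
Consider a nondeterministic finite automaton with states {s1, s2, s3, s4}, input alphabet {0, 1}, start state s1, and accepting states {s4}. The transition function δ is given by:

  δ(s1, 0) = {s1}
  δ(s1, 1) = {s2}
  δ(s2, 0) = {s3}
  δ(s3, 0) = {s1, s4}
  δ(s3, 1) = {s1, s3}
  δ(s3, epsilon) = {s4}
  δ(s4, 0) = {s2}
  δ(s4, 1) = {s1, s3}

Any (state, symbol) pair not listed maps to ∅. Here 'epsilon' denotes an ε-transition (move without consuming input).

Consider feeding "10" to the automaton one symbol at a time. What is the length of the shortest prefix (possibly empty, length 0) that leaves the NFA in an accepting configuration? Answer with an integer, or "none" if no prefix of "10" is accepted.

Start in {s1}.
Read '1': {s1} → {s2}.
Read '0': {s2} → {s3, s4}.
None of the earlier sets intersect F, but {s3, s4} does.

2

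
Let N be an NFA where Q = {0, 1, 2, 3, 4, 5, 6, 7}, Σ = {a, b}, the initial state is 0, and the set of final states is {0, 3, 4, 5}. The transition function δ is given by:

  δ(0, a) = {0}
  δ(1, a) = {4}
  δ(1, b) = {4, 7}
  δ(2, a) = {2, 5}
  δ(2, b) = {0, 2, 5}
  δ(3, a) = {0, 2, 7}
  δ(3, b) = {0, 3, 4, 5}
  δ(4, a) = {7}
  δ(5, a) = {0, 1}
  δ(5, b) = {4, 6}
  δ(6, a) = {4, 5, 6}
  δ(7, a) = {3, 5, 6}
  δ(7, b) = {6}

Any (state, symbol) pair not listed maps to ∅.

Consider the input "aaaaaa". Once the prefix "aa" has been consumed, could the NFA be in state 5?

No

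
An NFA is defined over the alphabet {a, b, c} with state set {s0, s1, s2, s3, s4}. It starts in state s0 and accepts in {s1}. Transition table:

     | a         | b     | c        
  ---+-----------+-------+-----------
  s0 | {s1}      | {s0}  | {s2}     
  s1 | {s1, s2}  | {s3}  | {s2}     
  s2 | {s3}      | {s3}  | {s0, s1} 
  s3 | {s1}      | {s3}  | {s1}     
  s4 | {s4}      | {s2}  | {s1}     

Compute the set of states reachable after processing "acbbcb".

Start in {s0}.
Read 'a': {s0} → {s1}.
Read 'c': {s1} → {s2}.
Read 'b': {s2} → {s3}.
Read 'b': {s3} → {s3}.
Read 'c': {s3} → {s1}.
Read 'b': {s1} → {s3}.

{s3}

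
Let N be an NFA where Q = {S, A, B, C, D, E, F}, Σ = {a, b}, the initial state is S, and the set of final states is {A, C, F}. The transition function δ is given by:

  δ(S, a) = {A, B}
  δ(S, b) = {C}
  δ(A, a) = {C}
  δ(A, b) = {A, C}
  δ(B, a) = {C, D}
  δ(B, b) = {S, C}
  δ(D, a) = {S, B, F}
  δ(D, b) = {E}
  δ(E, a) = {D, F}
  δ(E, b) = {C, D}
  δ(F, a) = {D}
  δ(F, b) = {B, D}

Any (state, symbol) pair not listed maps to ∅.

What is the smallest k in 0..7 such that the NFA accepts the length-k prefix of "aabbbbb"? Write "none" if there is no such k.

1

Start in {S}.
Read 'a': S→{A, B}; now {A, B}.
None of the earlier sets intersect F, but {A, B} does.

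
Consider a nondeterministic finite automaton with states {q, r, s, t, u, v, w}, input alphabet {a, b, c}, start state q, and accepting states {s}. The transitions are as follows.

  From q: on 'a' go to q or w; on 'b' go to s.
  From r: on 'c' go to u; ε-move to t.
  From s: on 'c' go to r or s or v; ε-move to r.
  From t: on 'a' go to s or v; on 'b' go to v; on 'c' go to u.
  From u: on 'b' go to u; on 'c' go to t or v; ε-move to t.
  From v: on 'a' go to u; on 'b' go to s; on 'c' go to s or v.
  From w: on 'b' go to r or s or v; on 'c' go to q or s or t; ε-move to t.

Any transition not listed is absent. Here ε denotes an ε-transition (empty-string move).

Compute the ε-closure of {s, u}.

Begin with {s, u}.
ε-move s → r; add r.
ε-move r → t; add t.

{r, s, t, u}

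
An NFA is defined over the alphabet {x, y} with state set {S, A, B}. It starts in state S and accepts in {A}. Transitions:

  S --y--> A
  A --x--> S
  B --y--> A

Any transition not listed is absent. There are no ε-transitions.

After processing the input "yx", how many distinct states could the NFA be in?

Start in {S}.
Read 'y': {S} → {A}.
Read 'x': {A} → {S}.
That set has 1 state.

1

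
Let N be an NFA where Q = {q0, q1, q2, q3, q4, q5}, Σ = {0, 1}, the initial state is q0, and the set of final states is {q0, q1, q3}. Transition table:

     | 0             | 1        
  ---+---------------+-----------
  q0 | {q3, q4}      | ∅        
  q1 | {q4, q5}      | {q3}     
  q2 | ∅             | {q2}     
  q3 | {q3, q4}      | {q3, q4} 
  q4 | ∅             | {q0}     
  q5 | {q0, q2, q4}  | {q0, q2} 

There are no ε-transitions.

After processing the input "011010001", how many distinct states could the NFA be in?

Start in {q0}.
Read '0': {q0} → {q3, q4}.
Read '1': {q3, q4} → {q0, q3, q4}.
Read '1': {q0, q3, q4} → {q0, q3, q4}.
Read '0': {q0, q3, q4} → {q3, q4}.
Read '1': {q3, q4} → {q0, q3, q4}.
Read '0': {q0, q3, q4} → {q3, q4}.
Read '0': {q3, q4} → {q3, q4}.
Read '0': {q3, q4} → {q3, q4}.
Read '1': {q3, q4} → {q0, q3, q4}.
That set has 3 states.

3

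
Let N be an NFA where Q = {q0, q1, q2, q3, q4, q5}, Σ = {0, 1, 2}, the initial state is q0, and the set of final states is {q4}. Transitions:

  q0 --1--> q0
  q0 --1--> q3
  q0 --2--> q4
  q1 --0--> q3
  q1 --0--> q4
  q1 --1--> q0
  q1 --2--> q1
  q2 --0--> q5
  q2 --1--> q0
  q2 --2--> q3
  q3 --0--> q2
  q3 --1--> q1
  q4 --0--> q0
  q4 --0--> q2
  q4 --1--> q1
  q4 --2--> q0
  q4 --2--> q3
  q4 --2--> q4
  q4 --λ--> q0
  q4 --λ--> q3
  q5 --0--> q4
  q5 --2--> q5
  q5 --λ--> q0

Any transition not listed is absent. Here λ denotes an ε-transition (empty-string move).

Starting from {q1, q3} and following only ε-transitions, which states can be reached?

Begin with {q1, q3}.
No ε-moves leave this set, so the closure equals the set itself.

{q1, q3}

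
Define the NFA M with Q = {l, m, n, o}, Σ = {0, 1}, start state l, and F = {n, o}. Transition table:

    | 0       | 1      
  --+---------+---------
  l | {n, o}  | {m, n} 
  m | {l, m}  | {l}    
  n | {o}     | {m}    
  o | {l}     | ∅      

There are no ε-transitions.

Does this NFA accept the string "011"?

Start in {l}.
Read '0': l→{n, o}; now {n, o}.
Read '1': n→{m}, o→∅; now {m}.
Read '1': m→{l}; now {l}.
The final set {l} contains no accepting state.

No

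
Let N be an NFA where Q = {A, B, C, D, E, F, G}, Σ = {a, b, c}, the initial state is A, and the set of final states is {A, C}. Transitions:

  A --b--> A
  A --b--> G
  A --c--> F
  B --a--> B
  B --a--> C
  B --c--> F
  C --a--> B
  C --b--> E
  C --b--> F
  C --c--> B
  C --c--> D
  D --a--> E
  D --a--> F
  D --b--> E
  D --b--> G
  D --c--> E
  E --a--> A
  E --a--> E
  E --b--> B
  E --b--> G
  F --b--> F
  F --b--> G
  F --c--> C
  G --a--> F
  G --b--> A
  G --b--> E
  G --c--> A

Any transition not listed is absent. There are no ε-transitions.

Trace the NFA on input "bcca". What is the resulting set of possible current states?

{B}

Start in {A}.
Read 'b': {A} → {A, G}.
Read 'c': {A, G} → {A, F}.
Read 'c': {A, F} → {C, F}.
Read 'a': {C, F} → {B}.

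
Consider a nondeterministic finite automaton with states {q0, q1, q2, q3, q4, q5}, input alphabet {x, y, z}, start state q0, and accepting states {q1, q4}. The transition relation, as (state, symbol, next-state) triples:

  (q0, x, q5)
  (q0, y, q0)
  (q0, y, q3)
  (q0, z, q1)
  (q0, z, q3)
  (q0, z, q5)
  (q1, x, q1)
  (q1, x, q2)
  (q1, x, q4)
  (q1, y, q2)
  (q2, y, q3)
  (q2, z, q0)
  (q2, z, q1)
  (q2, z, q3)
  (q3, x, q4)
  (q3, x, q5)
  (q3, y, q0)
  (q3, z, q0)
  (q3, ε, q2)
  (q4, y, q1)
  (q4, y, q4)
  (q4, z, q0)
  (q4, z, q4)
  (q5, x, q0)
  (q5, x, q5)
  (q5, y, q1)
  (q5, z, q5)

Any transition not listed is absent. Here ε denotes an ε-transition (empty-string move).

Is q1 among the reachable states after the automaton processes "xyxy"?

Start in {q0}.
Read 'x': q0→{q5}; now {q5}.
Read 'y': q5→{q1}; now {q1}.
Read 'x': q1→{q1, q2, q4}; now {q1, q2, q4}.
Read 'y': q1→{q2}, q2→{q3}, q4→{q1, q4}; now {q1, q2, q3, q4}.
State q1 is in {q1, q2, q3, q4}.

Yes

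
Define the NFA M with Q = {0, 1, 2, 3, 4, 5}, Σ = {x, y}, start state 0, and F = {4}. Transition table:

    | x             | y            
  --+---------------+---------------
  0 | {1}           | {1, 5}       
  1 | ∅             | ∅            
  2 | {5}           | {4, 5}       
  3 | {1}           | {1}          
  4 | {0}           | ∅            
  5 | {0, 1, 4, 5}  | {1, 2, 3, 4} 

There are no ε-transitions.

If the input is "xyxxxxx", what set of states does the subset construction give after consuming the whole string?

∅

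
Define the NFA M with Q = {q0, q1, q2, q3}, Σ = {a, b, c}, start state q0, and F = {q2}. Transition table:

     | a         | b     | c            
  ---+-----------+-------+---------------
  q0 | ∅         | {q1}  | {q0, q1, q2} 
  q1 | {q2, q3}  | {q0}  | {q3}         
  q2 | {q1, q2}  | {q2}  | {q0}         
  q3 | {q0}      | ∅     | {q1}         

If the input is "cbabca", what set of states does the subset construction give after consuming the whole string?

{q1, q2, q3}

Start in {q0}.
Read 'c': {q0} → {q0, q1, q2}.
Read 'b': {q0, q1, q2} → {q0, q1, q2}.
Read 'a': {q0, q1, q2} → {q1, q2, q3}.
Read 'b': {q1, q2, q3} → {q0, q2}.
Read 'c': {q0, q2} → {q0, q1, q2}.
Read 'a': {q0, q1, q2} → {q1, q2, q3}.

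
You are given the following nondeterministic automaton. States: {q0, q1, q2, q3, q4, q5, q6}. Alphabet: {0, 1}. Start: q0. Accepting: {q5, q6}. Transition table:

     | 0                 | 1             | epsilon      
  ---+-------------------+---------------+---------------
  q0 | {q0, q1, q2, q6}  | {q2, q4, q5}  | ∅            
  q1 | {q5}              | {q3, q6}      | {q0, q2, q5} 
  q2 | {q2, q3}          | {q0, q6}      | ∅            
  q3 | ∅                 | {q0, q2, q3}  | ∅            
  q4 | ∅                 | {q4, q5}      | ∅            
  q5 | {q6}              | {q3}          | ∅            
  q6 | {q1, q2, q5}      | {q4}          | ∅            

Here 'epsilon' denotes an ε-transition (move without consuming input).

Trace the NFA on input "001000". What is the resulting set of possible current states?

{q0, q1, q2, q3, q5, q6}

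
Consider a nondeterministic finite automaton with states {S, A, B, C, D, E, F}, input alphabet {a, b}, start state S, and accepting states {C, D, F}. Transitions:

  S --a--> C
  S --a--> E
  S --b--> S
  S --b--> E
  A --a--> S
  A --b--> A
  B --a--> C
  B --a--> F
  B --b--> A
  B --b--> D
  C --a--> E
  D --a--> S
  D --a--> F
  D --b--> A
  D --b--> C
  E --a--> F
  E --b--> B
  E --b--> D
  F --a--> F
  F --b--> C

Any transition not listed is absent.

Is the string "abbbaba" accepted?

Start in {S}.
Read 'a': S→{C, E}; now {C, E}.
Read 'b': C→∅, E→{B, D}; now {B, D}.
Read 'b': B→{A, D}, D→{A, C}; now {A, C, D}.
Read 'b': A→{A}, C→∅, D→{A, C}; now {A, C}.
Read 'a': A→{S}, C→{E}; now {S, E}.
Read 'b': S→{S, E}, E→{B, D}; now {S, B, D, E}.
Read 'a': S→{C, E}, B→{C, F}, D→{S, F}, E→{F}; now {S, C, E, F}.
The final set {S, C, E, F} contains the accepting states C, F.

Yes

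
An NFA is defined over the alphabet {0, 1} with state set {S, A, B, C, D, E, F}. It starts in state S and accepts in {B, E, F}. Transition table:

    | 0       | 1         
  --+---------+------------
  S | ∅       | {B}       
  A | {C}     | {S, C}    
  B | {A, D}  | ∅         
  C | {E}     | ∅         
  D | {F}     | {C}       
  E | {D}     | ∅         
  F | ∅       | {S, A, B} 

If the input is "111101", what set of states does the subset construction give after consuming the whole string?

∅

Start in {S}.
Read '1': {S} → {B}.
Read '1': {B} → ∅.
The set is empty and remains empty for the remaining 4 symbols.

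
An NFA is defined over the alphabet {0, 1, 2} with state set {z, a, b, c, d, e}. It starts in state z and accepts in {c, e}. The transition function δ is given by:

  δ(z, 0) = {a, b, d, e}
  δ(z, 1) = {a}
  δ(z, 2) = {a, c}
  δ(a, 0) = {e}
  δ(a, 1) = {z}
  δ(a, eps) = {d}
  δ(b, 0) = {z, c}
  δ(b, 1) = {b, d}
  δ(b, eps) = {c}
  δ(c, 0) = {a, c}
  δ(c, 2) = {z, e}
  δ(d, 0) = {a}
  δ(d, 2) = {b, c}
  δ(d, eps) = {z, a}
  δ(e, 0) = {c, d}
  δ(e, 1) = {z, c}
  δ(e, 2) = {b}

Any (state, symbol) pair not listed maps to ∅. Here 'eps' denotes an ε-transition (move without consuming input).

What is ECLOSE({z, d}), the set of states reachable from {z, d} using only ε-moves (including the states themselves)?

{z, a, d}

Begin with {z, d}.
ε-move d → a; add a.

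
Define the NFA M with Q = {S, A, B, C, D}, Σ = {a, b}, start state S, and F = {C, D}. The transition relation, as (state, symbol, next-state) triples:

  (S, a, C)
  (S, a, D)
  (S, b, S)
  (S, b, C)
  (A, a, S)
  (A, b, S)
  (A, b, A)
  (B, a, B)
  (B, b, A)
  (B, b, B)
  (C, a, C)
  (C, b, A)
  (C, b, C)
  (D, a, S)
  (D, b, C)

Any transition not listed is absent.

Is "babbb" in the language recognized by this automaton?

Start in {S}.
Read 'b': S→{S, C}; now {S, C}.
Read 'a': S→{C, D}, C→{C}; now {C, D}.
Read 'b': C→{A, C}, D→{C}; now {A, C}.
Read 'b': A→{S, A}, C→{A, C}; now {S, A, C}.
Read 'b': S→{S, C}, A→{S, A}, C→{A, C}; now {S, A, C}.
The final set {S, A, C} contains the accepting state C.

Yes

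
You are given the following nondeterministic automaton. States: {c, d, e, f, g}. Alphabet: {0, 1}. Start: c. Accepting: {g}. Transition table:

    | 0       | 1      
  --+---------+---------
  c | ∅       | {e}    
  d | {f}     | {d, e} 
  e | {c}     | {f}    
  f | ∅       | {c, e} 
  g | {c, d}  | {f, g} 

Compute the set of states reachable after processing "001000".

∅

Start in {c}.
Read '0': c→∅; now ∅.
The set is empty and remains empty for the remaining 5 symbols.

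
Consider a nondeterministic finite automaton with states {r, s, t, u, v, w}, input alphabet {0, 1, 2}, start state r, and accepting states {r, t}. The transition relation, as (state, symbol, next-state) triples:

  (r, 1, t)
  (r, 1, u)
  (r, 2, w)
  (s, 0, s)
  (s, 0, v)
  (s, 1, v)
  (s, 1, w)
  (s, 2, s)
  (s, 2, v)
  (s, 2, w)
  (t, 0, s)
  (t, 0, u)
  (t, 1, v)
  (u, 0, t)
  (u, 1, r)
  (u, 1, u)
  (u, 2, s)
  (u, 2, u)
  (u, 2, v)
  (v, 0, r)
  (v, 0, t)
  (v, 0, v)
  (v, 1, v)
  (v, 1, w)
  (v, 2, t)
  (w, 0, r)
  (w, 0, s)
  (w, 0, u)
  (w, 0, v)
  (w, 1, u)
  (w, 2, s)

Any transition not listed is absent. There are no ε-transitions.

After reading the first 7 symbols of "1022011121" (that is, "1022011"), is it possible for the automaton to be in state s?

No

Start in {r}.
Read '1': r→{t, u}; now {t, u}.
Read '0': t→{s, u}, u→{t}; now {s, t, u}.
Read '2': s→{s, v, w}, t→∅, u→{s, u, v}; now {s, u, v, w}.
Read '2': s→{s, v, w}, u→{s, u, v}, v→{t}, w→{s}; now {s, t, u, v, w}.
Read '0': s→{s, v}, t→{s, u}, u→{t}, v→{r, t, v}, w→{r, s, u, v}; now {r, s, t, u, v}.
Read '1': r→{t, u}, s→{v, w}, t→{v}, u→{r, u}, v→{v, w}; now {r, t, u, v, w}.
Read '1': r→{t, u}, t→{v}, u→{r, u}, v→{v, w}, w→{u}; now {r, t, u, v, w}.
State s is not in {r, t, u, v, w}.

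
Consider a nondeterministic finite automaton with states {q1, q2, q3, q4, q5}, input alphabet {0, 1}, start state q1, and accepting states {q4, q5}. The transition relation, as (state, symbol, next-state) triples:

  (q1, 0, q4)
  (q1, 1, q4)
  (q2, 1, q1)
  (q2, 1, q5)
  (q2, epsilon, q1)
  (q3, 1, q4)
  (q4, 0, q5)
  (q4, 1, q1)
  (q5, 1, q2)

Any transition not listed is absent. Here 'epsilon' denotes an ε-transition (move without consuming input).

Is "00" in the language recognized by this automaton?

Yes

Start in {q1}.
Read '0': q1→{q4}; now {q4}.
Read '0': q4→{q5}; now {q5}.
The final set {q5} contains the accepting state q5.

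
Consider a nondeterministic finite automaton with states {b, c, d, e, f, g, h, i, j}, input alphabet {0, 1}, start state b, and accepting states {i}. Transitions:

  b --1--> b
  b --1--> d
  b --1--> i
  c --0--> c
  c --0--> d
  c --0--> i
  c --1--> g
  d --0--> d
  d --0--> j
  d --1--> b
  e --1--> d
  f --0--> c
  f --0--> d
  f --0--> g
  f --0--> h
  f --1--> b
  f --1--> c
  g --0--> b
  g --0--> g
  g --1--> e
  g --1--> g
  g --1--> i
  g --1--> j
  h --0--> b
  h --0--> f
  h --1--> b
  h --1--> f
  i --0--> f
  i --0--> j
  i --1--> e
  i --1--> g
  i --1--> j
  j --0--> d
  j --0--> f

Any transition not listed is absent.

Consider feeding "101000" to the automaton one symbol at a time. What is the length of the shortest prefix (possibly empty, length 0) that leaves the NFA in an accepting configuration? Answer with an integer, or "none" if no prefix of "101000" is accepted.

1

Start in {b}.
Read '1': {b} → {b, d, i}.
None of the earlier sets intersect F, but {b, d, i} does.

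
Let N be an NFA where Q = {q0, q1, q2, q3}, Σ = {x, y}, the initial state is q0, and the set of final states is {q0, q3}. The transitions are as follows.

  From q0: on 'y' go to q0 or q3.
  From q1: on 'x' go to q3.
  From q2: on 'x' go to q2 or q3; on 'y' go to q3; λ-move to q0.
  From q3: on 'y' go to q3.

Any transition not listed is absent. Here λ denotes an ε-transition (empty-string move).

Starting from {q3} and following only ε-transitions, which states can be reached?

{q3}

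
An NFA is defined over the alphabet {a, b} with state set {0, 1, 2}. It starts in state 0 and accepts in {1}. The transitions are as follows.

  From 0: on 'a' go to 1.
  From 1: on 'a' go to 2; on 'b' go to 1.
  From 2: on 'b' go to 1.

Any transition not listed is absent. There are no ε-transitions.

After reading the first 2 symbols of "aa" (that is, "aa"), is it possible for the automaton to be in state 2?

Start in {0}.
Read 'a': {0} → {1}.
Read 'a': {1} → {2}.
State 2 is in {2}.

Yes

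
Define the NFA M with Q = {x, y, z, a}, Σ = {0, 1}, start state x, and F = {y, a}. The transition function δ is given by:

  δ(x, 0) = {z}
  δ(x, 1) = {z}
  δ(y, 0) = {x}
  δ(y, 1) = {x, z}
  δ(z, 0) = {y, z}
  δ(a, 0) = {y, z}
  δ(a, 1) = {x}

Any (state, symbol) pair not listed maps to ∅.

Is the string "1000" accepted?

Start in {x}.
Read '1': x→{z}; now {z}.
Read '0': z→{y, z}; now {y, z}.
Read '0': y→{x}, z→{y, z}; now {x, y, z}.
Read '0': x→{z}, y→{x}, z→{y, z}; now {x, y, z}.
The final set {x, y, z} contains the accepting state y.

Yes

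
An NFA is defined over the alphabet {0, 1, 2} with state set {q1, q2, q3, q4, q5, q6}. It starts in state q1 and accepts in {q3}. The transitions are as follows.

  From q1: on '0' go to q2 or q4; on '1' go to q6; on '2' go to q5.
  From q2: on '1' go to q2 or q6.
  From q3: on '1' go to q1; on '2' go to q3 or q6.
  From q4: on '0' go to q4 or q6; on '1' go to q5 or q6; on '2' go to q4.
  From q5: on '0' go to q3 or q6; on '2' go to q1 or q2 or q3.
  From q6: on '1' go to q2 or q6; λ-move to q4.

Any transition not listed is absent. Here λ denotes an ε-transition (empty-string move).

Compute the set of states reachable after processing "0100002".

Start in {q1}.
Read '0': {q1} → {q2, q4}.
Read '1': {q2, q4} → {q2, q4, q5, q6}.
Read '0': {q2, q4, q5, q6} → {q3, q4, q6}.
Read '0': {q3, q4, q6} → {q4, q6}.
Read '0': {q4, q6} → {q4, q6}.
Read '0': {q4, q6} → {q4, q6}.
Read '2': {q4, q6} → {q4}.

{q4}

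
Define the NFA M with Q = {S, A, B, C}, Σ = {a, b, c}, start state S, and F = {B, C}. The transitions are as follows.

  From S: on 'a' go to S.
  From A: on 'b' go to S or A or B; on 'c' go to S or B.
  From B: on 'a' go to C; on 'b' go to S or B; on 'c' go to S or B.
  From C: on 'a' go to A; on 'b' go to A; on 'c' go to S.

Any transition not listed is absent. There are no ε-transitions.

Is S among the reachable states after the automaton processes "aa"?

Yes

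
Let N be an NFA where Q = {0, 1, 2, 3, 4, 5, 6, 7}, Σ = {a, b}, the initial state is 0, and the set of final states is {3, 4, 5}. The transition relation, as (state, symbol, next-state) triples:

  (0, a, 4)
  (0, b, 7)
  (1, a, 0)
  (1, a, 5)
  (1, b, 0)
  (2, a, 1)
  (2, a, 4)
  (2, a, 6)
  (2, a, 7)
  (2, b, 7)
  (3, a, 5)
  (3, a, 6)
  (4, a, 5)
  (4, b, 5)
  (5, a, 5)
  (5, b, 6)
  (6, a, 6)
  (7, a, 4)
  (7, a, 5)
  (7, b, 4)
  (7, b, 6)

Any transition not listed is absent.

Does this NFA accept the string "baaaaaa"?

Yes

Start in {0}.
Read 'b': {0} → {7}.
Read 'a': {7} → {4, 5}.
Read 'a': {4, 5} → {5}.
Read 'a': {5} → {5}.
Read 'a': {5} → {5}.
Read 'a': {5} → {5}.
Read 'a': {5} → {5}.
The final set {5} contains the accepting state 5.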